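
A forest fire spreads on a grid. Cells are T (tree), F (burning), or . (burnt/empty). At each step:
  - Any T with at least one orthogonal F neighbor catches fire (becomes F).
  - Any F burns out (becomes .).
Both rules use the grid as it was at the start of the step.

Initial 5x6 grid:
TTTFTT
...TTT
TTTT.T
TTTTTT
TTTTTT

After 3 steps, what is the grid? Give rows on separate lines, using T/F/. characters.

Step 1: 3 trees catch fire, 1 burn out
  TTF.FT
  ...FTT
  TTTT.T
  TTTTTT
  TTTTTT
Step 2: 4 trees catch fire, 3 burn out
  TF...F
  ....FT
  TTTF.T
  TTTTTT
  TTTTTT
Step 3: 4 trees catch fire, 4 burn out
  F.....
  .....F
  TTF..T
  TTTFTT
  TTTTTT

F.....
.....F
TTF..T
TTTFTT
TTTTTT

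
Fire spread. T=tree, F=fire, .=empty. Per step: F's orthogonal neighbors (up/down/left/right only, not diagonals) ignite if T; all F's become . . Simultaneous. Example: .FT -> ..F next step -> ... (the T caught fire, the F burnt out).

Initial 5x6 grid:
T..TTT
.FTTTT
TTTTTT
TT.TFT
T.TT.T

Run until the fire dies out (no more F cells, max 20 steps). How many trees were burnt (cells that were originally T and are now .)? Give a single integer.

Answer: 21

Derivation:
Step 1: +5 fires, +2 burnt (F count now 5)
Step 2: +9 fires, +5 burnt (F count now 9)
Step 3: +5 fires, +9 burnt (F count now 5)
Step 4: +2 fires, +5 burnt (F count now 2)
Step 5: +0 fires, +2 burnt (F count now 0)
Fire out after step 5
Initially T: 22, now '.': 29
Total burnt (originally-T cells now '.'): 21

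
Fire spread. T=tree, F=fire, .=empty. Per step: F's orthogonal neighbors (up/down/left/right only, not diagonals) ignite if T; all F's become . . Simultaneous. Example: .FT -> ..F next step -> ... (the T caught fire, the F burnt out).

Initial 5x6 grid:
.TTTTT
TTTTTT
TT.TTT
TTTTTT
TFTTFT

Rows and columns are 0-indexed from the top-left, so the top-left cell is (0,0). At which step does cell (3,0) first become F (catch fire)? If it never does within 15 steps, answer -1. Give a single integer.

Step 1: cell (3,0)='T' (+6 fires, +2 burnt)
Step 2: cell (3,0)='F' (+6 fires, +6 burnt)
  -> target ignites at step 2
Step 3: cell (3,0)='.' (+5 fires, +6 burnt)
Step 4: cell (3,0)='.' (+6 fires, +5 burnt)
Step 5: cell (3,0)='.' (+3 fires, +6 burnt)
Step 6: cell (3,0)='.' (+0 fires, +3 burnt)
  fire out at step 6

2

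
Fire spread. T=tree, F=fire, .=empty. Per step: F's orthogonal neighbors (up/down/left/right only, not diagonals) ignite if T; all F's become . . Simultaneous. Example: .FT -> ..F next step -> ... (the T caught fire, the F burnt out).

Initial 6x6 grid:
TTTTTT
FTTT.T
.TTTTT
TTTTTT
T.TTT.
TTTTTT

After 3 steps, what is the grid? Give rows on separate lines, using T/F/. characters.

Step 1: 2 trees catch fire, 1 burn out
  FTTTTT
  .FTT.T
  .TTTTT
  TTTTTT
  T.TTT.
  TTTTTT
Step 2: 3 trees catch fire, 2 burn out
  .FTTTT
  ..FT.T
  .FTTTT
  TTTTTT
  T.TTT.
  TTTTTT
Step 3: 4 trees catch fire, 3 burn out
  ..FTTT
  ...F.T
  ..FTTT
  TFTTTT
  T.TTT.
  TTTTTT

..FTTT
...F.T
..FTTT
TFTTTT
T.TTT.
TTTTTT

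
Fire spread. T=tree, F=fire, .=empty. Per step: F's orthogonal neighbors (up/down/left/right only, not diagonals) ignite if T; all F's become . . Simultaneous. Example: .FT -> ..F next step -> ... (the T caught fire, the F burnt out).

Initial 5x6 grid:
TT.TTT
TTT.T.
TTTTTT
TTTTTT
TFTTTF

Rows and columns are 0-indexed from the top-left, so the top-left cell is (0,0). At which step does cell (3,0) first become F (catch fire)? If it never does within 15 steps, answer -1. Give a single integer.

Step 1: cell (3,0)='T' (+5 fires, +2 burnt)
Step 2: cell (3,0)='F' (+6 fires, +5 burnt)
  -> target ignites at step 2
Step 3: cell (3,0)='.' (+5 fires, +6 burnt)
Step 4: cell (3,0)='.' (+5 fires, +5 burnt)
Step 5: cell (3,0)='.' (+2 fires, +5 burnt)
Step 6: cell (3,0)='.' (+2 fires, +2 burnt)
Step 7: cell (3,0)='.' (+0 fires, +2 burnt)
  fire out at step 7

2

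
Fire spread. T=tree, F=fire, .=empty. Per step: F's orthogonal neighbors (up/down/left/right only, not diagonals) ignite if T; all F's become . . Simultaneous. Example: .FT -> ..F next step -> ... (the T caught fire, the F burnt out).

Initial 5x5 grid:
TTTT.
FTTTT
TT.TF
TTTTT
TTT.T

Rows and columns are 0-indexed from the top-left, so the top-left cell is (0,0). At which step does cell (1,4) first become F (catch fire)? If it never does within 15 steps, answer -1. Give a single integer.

Step 1: cell (1,4)='F' (+6 fires, +2 burnt)
  -> target ignites at step 1
Step 2: cell (1,4)='.' (+7 fires, +6 burnt)
Step 3: cell (1,4)='.' (+5 fires, +7 burnt)
Step 4: cell (1,4)='.' (+2 fires, +5 burnt)
Step 5: cell (1,4)='.' (+0 fires, +2 burnt)
  fire out at step 5

1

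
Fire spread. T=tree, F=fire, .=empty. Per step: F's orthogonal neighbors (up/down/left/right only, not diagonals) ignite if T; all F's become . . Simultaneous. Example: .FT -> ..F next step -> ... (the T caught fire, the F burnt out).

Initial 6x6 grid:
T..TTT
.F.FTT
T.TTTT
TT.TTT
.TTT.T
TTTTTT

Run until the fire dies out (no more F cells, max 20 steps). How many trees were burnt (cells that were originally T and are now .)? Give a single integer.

Step 1: +3 fires, +2 burnt (F count now 3)
Step 2: +5 fires, +3 burnt (F count now 5)
Step 3: +4 fires, +5 burnt (F count now 4)
Step 4: +3 fires, +4 burnt (F count now 3)
Step 5: +4 fires, +3 burnt (F count now 4)
Step 6: +3 fires, +4 burnt (F count now 3)
Step 7: +2 fires, +3 burnt (F count now 2)
Step 8: +1 fires, +2 burnt (F count now 1)
Step 9: +0 fires, +1 burnt (F count now 0)
Fire out after step 9
Initially T: 26, now '.': 35
Total burnt (originally-T cells now '.'): 25

Answer: 25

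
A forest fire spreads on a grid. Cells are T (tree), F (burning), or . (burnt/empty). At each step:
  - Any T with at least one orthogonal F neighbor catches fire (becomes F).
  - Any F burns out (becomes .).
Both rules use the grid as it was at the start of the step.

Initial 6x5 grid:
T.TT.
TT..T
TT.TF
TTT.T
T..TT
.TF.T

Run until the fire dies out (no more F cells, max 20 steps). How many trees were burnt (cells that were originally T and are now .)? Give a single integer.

Step 1: +4 fires, +2 burnt (F count now 4)
Step 2: +1 fires, +4 burnt (F count now 1)
Step 3: +2 fires, +1 burnt (F count now 2)
Step 4: +0 fires, +2 burnt (F count now 0)
Fire out after step 4
Initially T: 18, now '.': 19
Total burnt (originally-T cells now '.'): 7

Answer: 7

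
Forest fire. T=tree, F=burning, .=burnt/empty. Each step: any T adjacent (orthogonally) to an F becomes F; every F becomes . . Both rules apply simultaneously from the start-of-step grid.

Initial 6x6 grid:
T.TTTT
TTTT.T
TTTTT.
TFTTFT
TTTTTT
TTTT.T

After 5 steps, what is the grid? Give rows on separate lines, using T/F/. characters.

Step 1: 8 trees catch fire, 2 burn out
  T.TTTT
  TTTT.T
  TFTTF.
  F.FF.F
  TFTTFT
  TTTT.T
Step 2: 9 trees catch fire, 8 burn out
  T.TTTT
  TFTT.T
  F.FF..
  ......
  F.FF.F
  TFTT.T
Step 3: 7 trees catch fire, 9 burn out
  T.TTTT
  F.FF.T
  ......
  ......
  ......
  F.FF.F
Step 4: 3 trees catch fire, 7 burn out
  F.FFTT
  .....T
  ......
  ......
  ......
  ......
Step 5: 1 trees catch fire, 3 burn out
  ....FT
  .....T
  ......
  ......
  ......
  ......

....FT
.....T
......
......
......
......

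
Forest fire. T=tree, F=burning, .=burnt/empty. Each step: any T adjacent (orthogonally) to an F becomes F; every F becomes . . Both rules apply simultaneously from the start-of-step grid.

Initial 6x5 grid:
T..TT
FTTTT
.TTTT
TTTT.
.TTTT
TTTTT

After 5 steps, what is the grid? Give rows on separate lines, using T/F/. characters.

Step 1: 2 trees catch fire, 1 burn out
  F..TT
  .FTTT
  .TTTT
  TTTT.
  .TTTT
  TTTTT
Step 2: 2 trees catch fire, 2 burn out
  ...TT
  ..FTT
  .FTTT
  TTTT.
  .TTTT
  TTTTT
Step 3: 3 trees catch fire, 2 burn out
  ...TT
  ...FT
  ..FTT
  TFTT.
  .TTTT
  TTTTT
Step 4: 6 trees catch fire, 3 burn out
  ...FT
  ....F
  ...FT
  F.FT.
  .FTTT
  TTTTT
Step 5: 5 trees catch fire, 6 burn out
  ....F
  .....
  ....F
  ...F.
  ..FTT
  TFTTT

....F
.....
....F
...F.
..FTT
TFTTT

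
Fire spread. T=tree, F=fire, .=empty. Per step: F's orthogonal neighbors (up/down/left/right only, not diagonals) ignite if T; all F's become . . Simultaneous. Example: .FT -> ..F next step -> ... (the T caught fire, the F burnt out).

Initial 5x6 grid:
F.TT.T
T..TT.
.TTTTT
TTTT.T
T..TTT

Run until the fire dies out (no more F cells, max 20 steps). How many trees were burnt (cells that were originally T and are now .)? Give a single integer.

Answer: 1

Derivation:
Step 1: +1 fires, +1 burnt (F count now 1)
Step 2: +0 fires, +1 burnt (F count now 0)
Fire out after step 2
Initially T: 20, now '.': 11
Total burnt (originally-T cells now '.'): 1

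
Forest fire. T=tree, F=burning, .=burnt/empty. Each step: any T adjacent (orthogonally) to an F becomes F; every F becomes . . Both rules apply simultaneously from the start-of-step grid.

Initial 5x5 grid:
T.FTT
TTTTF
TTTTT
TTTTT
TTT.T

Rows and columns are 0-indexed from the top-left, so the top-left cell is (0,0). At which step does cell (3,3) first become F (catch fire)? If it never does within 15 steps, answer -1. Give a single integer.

Step 1: cell (3,3)='T' (+5 fires, +2 burnt)
Step 2: cell (3,3)='T' (+4 fires, +5 burnt)
Step 3: cell (3,3)='F' (+5 fires, +4 burnt)
  -> target ignites at step 3
Step 4: cell (3,3)='.' (+4 fires, +5 burnt)
Step 5: cell (3,3)='.' (+2 fires, +4 burnt)
Step 6: cell (3,3)='.' (+1 fires, +2 burnt)
Step 7: cell (3,3)='.' (+0 fires, +1 burnt)
  fire out at step 7

3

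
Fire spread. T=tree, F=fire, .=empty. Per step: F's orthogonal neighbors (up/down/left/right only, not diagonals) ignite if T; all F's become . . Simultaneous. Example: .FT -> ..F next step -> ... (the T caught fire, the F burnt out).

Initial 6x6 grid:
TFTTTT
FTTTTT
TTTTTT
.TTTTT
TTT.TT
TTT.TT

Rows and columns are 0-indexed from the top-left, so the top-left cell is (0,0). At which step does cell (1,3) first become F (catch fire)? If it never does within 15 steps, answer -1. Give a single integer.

Step 1: cell (1,3)='T' (+4 fires, +2 burnt)
Step 2: cell (1,3)='T' (+3 fires, +4 burnt)
Step 3: cell (1,3)='F' (+4 fires, +3 burnt)
  -> target ignites at step 3
Step 4: cell (1,3)='.' (+5 fires, +4 burnt)
Step 5: cell (1,3)='.' (+6 fires, +5 burnt)
Step 6: cell (1,3)='.' (+4 fires, +6 burnt)
Step 7: cell (1,3)='.' (+2 fires, +4 burnt)
Step 8: cell (1,3)='.' (+2 fires, +2 burnt)
Step 9: cell (1,3)='.' (+1 fires, +2 burnt)
Step 10: cell (1,3)='.' (+0 fires, +1 burnt)
  fire out at step 10

3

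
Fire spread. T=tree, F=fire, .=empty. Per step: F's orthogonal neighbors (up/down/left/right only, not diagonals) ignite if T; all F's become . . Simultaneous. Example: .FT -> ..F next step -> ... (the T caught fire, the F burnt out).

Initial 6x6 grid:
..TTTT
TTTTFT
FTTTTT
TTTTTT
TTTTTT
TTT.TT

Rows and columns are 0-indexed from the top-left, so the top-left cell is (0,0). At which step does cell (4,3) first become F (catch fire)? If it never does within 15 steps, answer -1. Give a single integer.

Step 1: cell (4,3)='T' (+7 fires, +2 burnt)
Step 2: cell (4,3)='T' (+10 fires, +7 burnt)
Step 3: cell (4,3)='T' (+7 fires, +10 burnt)
Step 4: cell (4,3)='F' (+5 fires, +7 burnt)
  -> target ignites at step 4
Step 5: cell (4,3)='.' (+2 fires, +5 burnt)
Step 6: cell (4,3)='.' (+0 fires, +2 burnt)
  fire out at step 6

4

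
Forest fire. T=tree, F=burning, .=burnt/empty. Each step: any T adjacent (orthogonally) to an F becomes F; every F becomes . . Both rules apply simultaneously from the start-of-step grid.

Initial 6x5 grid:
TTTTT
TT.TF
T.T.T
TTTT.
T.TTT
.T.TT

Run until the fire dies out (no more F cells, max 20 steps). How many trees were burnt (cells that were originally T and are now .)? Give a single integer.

Answer: 21

Derivation:
Step 1: +3 fires, +1 burnt (F count now 3)
Step 2: +1 fires, +3 burnt (F count now 1)
Step 3: +1 fires, +1 burnt (F count now 1)
Step 4: +1 fires, +1 burnt (F count now 1)
Step 5: +2 fires, +1 burnt (F count now 2)
Step 6: +1 fires, +2 burnt (F count now 1)
Step 7: +1 fires, +1 burnt (F count now 1)
Step 8: +1 fires, +1 burnt (F count now 1)
Step 9: +2 fires, +1 burnt (F count now 2)
Step 10: +1 fires, +2 burnt (F count now 1)
Step 11: +3 fires, +1 burnt (F count now 3)
Step 12: +1 fires, +3 burnt (F count now 1)
Step 13: +2 fires, +1 burnt (F count now 2)
Step 14: +1 fires, +2 burnt (F count now 1)
Step 15: +0 fires, +1 burnt (F count now 0)
Fire out after step 15
Initially T: 22, now '.': 29
Total burnt (originally-T cells now '.'): 21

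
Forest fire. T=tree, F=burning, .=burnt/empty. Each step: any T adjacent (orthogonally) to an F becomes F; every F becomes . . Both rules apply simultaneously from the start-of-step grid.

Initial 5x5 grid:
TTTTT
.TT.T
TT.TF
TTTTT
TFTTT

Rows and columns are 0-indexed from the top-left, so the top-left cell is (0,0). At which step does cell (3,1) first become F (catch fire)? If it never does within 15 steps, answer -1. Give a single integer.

Step 1: cell (3,1)='F' (+6 fires, +2 burnt)
  -> target ignites at step 1
Step 2: cell (3,1)='.' (+7 fires, +6 burnt)
Step 3: cell (3,1)='.' (+3 fires, +7 burnt)
Step 4: cell (3,1)='.' (+3 fires, +3 burnt)
Step 5: cell (3,1)='.' (+1 fires, +3 burnt)
Step 6: cell (3,1)='.' (+0 fires, +1 burnt)
  fire out at step 6

1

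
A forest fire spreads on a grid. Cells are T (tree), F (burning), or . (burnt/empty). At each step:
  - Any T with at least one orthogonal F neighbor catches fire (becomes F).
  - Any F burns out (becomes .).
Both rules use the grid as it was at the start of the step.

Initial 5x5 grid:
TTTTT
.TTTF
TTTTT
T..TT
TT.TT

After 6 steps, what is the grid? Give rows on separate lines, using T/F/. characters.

Step 1: 3 trees catch fire, 1 burn out
  TTTTF
  .TTF.
  TTTTF
  T..TT
  TT.TT
Step 2: 4 trees catch fire, 3 burn out
  TTTF.
  .TF..
  TTTF.
  T..TF
  TT.TT
Step 3: 5 trees catch fire, 4 burn out
  TTF..
  .F...
  TTF..
  T..F.
  TT.TF
Step 4: 3 trees catch fire, 5 burn out
  TF...
  .....
  TF...
  T....
  TT.F.
Step 5: 2 trees catch fire, 3 burn out
  F....
  .....
  F....
  T....
  TT...
Step 6: 1 trees catch fire, 2 burn out
  .....
  .....
  .....
  F....
  TT...

.....
.....
.....
F....
TT...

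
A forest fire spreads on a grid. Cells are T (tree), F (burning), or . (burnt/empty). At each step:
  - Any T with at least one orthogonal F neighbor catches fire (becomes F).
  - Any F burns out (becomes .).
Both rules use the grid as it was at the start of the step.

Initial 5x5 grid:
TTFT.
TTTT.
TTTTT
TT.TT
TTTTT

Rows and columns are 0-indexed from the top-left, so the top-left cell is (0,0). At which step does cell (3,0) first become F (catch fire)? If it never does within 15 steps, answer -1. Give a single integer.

Step 1: cell (3,0)='T' (+3 fires, +1 burnt)
Step 2: cell (3,0)='T' (+4 fires, +3 burnt)
Step 3: cell (3,0)='T' (+3 fires, +4 burnt)
Step 4: cell (3,0)='T' (+4 fires, +3 burnt)
Step 5: cell (3,0)='F' (+4 fires, +4 burnt)
  -> target ignites at step 5
Step 6: cell (3,0)='.' (+3 fires, +4 burnt)
Step 7: cell (3,0)='.' (+0 fires, +3 burnt)
  fire out at step 7

5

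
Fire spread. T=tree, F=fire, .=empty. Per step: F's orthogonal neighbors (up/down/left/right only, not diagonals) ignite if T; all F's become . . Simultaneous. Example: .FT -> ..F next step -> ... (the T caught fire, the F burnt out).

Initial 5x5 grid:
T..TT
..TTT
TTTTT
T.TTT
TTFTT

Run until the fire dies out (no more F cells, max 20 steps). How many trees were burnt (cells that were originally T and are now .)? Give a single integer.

Step 1: +3 fires, +1 burnt (F count now 3)
Step 2: +4 fires, +3 burnt (F count now 4)
Step 3: +5 fires, +4 burnt (F count now 5)
Step 4: +3 fires, +5 burnt (F count now 3)
Step 5: +2 fires, +3 burnt (F count now 2)
Step 6: +1 fires, +2 burnt (F count now 1)
Step 7: +0 fires, +1 burnt (F count now 0)
Fire out after step 7
Initially T: 19, now '.': 24
Total burnt (originally-T cells now '.'): 18

Answer: 18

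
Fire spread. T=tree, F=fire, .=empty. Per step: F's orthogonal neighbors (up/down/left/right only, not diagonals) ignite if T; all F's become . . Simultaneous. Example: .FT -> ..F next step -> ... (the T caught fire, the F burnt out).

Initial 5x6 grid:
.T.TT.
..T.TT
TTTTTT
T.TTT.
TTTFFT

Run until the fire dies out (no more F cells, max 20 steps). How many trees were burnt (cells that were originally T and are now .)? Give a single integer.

Step 1: +4 fires, +2 burnt (F count now 4)
Step 2: +4 fires, +4 burnt (F count now 4)
Step 3: +4 fires, +4 burnt (F count now 4)
Step 4: +5 fires, +4 burnt (F count now 5)
Step 5: +2 fires, +5 burnt (F count now 2)
Step 6: +0 fires, +2 burnt (F count now 0)
Fire out after step 6
Initially T: 20, now '.': 29
Total burnt (originally-T cells now '.'): 19

Answer: 19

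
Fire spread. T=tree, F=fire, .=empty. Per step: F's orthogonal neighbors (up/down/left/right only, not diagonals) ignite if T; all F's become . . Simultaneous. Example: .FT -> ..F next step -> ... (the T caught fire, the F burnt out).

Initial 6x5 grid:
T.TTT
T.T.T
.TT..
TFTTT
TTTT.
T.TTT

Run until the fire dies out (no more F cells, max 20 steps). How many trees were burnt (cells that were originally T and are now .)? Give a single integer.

Step 1: +4 fires, +1 burnt (F count now 4)
Step 2: +4 fires, +4 burnt (F count now 4)
Step 3: +5 fires, +4 burnt (F count now 5)
Step 4: +2 fires, +5 burnt (F count now 2)
Step 5: +2 fires, +2 burnt (F count now 2)
Step 6: +1 fires, +2 burnt (F count now 1)
Step 7: +1 fires, +1 burnt (F count now 1)
Step 8: +0 fires, +1 burnt (F count now 0)
Fire out after step 8
Initially T: 21, now '.': 28
Total burnt (originally-T cells now '.'): 19

Answer: 19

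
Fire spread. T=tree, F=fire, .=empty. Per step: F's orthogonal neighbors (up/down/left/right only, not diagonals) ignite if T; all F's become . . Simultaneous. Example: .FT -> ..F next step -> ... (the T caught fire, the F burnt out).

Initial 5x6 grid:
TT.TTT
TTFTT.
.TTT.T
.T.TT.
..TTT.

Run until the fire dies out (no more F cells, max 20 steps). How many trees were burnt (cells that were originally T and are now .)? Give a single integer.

Step 1: +3 fires, +1 burnt (F count now 3)
Step 2: +6 fires, +3 burnt (F count now 6)
Step 3: +4 fires, +6 burnt (F count now 4)
Step 4: +3 fires, +4 burnt (F count now 3)
Step 5: +2 fires, +3 burnt (F count now 2)
Step 6: +0 fires, +2 burnt (F count now 0)
Fire out after step 6
Initially T: 19, now '.': 29
Total burnt (originally-T cells now '.'): 18

Answer: 18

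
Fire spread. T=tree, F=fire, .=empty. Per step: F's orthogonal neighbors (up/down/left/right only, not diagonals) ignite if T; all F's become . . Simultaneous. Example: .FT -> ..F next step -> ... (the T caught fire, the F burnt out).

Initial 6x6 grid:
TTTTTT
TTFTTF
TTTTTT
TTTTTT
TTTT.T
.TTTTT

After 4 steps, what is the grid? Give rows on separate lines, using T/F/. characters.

Step 1: 7 trees catch fire, 2 burn out
  TTFTTF
  TF.FF.
  TTFTTF
  TTTTTT
  TTTT.T
  .TTTTT
Step 2: 9 trees catch fire, 7 burn out
  TF.FF.
  F.....
  TF.FF.
  TTFTTF
  TTTT.T
  .TTTTT
Step 3: 7 trees catch fire, 9 burn out
  F.....
  ......
  F.....
  TF.FF.
  TTFT.F
  .TTTTT
Step 4: 5 trees catch fire, 7 burn out
  ......
  ......
  ......
  F.....
  TF.F..
  .TFTTF

......
......
......
F.....
TF.F..
.TFTTF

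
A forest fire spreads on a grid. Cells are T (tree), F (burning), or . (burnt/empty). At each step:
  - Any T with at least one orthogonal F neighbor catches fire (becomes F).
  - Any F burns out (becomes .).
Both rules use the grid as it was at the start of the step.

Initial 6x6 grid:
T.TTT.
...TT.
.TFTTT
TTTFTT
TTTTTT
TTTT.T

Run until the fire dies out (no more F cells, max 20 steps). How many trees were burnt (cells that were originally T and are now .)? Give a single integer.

Answer: 25

Derivation:
Step 1: +5 fires, +2 burnt (F count now 5)
Step 2: +7 fires, +5 burnt (F count now 7)
Step 3: +7 fires, +7 burnt (F count now 7)
Step 4: +5 fires, +7 burnt (F count now 5)
Step 5: +1 fires, +5 burnt (F count now 1)
Step 6: +0 fires, +1 burnt (F count now 0)
Fire out after step 6
Initially T: 26, now '.': 35
Total burnt (originally-T cells now '.'): 25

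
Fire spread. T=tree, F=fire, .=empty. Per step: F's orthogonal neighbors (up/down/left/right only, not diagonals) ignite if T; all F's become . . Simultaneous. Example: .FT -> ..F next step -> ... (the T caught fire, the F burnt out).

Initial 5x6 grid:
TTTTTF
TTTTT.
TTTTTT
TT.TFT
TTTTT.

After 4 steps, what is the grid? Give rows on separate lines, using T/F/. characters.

Step 1: 5 trees catch fire, 2 burn out
  TTTTF.
  TTTTT.
  TTTTFT
  TT.F.F
  TTTTF.
Step 2: 5 trees catch fire, 5 burn out
  TTTF..
  TTTTF.
  TTTF.F
  TT....
  TTTF..
Step 3: 4 trees catch fire, 5 burn out
  TTF...
  TTTF..
  TTF...
  TT....
  TTF...
Step 4: 4 trees catch fire, 4 burn out
  TF....
  TTF...
  TF....
  TT....
  TF....

TF....
TTF...
TF....
TT....
TF....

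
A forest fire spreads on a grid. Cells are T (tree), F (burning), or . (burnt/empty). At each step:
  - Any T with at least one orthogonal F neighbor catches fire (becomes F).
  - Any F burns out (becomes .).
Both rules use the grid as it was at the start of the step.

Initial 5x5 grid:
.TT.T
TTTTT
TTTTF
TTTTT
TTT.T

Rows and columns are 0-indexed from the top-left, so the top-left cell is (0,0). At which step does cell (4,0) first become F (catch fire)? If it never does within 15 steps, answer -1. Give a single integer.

Step 1: cell (4,0)='T' (+3 fires, +1 burnt)
Step 2: cell (4,0)='T' (+5 fires, +3 burnt)
Step 3: cell (4,0)='T' (+3 fires, +5 burnt)
Step 4: cell (4,0)='T' (+5 fires, +3 burnt)
Step 5: cell (4,0)='T' (+4 fires, +5 burnt)
Step 6: cell (4,0)='F' (+1 fires, +4 burnt)
  -> target ignites at step 6
Step 7: cell (4,0)='.' (+0 fires, +1 burnt)
  fire out at step 7

6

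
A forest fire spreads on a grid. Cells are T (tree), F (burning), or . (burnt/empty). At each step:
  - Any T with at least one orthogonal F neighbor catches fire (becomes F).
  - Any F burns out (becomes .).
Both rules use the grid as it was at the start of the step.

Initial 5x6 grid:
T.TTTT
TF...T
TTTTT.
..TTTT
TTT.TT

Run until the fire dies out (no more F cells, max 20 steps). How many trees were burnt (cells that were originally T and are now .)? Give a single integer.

Step 1: +2 fires, +1 burnt (F count now 2)
Step 2: +3 fires, +2 burnt (F count now 3)
Step 3: +2 fires, +3 burnt (F count now 2)
Step 4: +3 fires, +2 burnt (F count now 3)
Step 5: +2 fires, +3 burnt (F count now 2)
Step 6: +3 fires, +2 burnt (F count now 3)
Step 7: +1 fires, +3 burnt (F count now 1)
Step 8: +0 fires, +1 burnt (F count now 0)
Fire out after step 8
Initially T: 21, now '.': 25
Total burnt (originally-T cells now '.'): 16

Answer: 16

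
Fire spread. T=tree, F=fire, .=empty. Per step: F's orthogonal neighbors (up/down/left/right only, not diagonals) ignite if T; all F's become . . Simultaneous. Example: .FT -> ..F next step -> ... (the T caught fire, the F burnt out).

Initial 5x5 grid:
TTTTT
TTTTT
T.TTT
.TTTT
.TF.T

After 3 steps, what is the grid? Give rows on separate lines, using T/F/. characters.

Step 1: 2 trees catch fire, 1 burn out
  TTTTT
  TTTTT
  T.TTT
  .TFTT
  .F..T
Step 2: 3 trees catch fire, 2 burn out
  TTTTT
  TTTTT
  T.FTT
  .F.FT
  ....T
Step 3: 3 trees catch fire, 3 burn out
  TTTTT
  TTFTT
  T..FT
  ....F
  ....T

TTTTT
TTFTT
T..FT
....F
....T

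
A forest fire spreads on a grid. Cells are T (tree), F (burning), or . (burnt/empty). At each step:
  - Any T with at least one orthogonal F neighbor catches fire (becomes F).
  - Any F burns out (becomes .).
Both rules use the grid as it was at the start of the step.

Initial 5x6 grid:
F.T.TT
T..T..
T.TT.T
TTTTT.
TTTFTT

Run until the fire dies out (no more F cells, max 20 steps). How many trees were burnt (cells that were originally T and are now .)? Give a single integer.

Step 1: +4 fires, +2 burnt (F count now 4)
Step 2: +6 fires, +4 burnt (F count now 6)
Step 3: +5 fires, +6 burnt (F count now 5)
Step 4: +0 fires, +5 burnt (F count now 0)
Fire out after step 4
Initially T: 19, now '.': 26
Total burnt (originally-T cells now '.'): 15

Answer: 15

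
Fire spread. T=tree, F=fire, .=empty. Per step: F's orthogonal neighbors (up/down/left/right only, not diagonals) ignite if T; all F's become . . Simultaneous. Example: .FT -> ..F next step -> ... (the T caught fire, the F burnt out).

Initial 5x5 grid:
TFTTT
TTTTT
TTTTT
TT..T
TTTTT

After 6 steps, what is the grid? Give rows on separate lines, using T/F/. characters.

Step 1: 3 trees catch fire, 1 burn out
  F.FTT
  TFTTT
  TTTTT
  TT..T
  TTTTT
Step 2: 4 trees catch fire, 3 burn out
  ...FT
  F.FTT
  TFTTT
  TT..T
  TTTTT
Step 3: 5 trees catch fire, 4 burn out
  ....F
  ...FT
  F.FTT
  TF..T
  TTTTT
Step 4: 4 trees catch fire, 5 burn out
  .....
  ....F
  ...FT
  F...T
  TFTTT
Step 5: 3 trees catch fire, 4 burn out
  .....
  .....
  ....F
  ....T
  F.FTT
Step 6: 2 trees catch fire, 3 burn out
  .....
  .....
  .....
  ....F
  ...FT

.....
.....
.....
....F
...FT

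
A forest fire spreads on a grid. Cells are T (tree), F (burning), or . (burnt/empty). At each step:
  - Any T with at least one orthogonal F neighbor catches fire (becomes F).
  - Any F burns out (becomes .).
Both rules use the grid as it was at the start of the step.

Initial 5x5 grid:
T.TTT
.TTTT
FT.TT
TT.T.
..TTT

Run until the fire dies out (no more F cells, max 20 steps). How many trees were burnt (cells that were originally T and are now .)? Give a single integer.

Step 1: +2 fires, +1 burnt (F count now 2)
Step 2: +2 fires, +2 burnt (F count now 2)
Step 3: +1 fires, +2 burnt (F count now 1)
Step 4: +2 fires, +1 burnt (F count now 2)
Step 5: +3 fires, +2 burnt (F count now 3)
Step 6: +3 fires, +3 burnt (F count now 3)
Step 7: +1 fires, +3 burnt (F count now 1)
Step 8: +2 fires, +1 burnt (F count now 2)
Step 9: +0 fires, +2 burnt (F count now 0)
Fire out after step 9
Initially T: 17, now '.': 24
Total burnt (originally-T cells now '.'): 16

Answer: 16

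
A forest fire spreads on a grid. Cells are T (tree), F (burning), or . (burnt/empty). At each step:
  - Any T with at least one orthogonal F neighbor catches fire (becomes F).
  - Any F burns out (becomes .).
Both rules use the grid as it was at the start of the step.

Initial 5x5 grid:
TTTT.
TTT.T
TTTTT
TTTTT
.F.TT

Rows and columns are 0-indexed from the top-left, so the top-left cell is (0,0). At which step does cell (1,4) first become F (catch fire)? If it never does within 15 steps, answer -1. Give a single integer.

Step 1: cell (1,4)='T' (+1 fires, +1 burnt)
Step 2: cell (1,4)='T' (+3 fires, +1 burnt)
Step 3: cell (1,4)='T' (+4 fires, +3 burnt)
Step 4: cell (1,4)='T' (+6 fires, +4 burnt)
Step 5: cell (1,4)='T' (+4 fires, +6 burnt)
Step 6: cell (1,4)='F' (+2 fires, +4 burnt)
  -> target ignites at step 6
Step 7: cell (1,4)='.' (+0 fires, +2 burnt)
  fire out at step 7

6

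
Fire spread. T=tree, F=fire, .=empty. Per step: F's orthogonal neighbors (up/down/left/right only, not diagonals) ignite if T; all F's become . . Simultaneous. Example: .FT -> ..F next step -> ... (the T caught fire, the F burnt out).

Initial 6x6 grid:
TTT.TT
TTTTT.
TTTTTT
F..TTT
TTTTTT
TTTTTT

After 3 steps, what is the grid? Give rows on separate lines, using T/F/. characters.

Step 1: 2 trees catch fire, 1 burn out
  TTT.TT
  TTTTT.
  FTTTTT
  ...TTT
  FTTTTT
  TTTTTT
Step 2: 4 trees catch fire, 2 burn out
  TTT.TT
  FTTTT.
  .FTTTT
  ...TTT
  .FTTTT
  FTTTTT
Step 3: 5 trees catch fire, 4 burn out
  FTT.TT
  .FTTT.
  ..FTTT
  ...TTT
  ..FTTT
  .FTTTT

FTT.TT
.FTTT.
..FTTT
...TTT
..FTTT
.FTTTT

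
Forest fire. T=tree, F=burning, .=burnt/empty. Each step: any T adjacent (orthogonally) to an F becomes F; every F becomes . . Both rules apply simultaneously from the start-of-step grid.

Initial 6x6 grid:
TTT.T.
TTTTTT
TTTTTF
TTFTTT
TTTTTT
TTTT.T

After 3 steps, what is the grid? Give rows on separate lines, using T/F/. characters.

Step 1: 7 trees catch fire, 2 burn out
  TTT.T.
  TTTTTF
  TTFTF.
  TF.FTF
  TTFTTT
  TTTT.T
Step 2: 10 trees catch fire, 7 burn out
  TTT.T.
  TTFTF.
  TF.F..
  F...F.
  TF.FTF
  TTFT.T
Step 3: 10 trees catch fire, 10 burn out
  TTF.F.
  TF.F..
  F.....
  ......
  F...F.
  TF.F.F

TTF.F.
TF.F..
F.....
......
F...F.
TF.F.F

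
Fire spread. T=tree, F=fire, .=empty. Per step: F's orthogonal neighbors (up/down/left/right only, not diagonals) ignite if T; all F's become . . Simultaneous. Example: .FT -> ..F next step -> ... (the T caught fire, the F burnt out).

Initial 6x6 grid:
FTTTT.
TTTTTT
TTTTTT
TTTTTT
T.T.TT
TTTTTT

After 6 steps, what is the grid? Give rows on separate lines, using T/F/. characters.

Step 1: 2 trees catch fire, 1 burn out
  .FTTT.
  FTTTTT
  TTTTTT
  TTTTTT
  T.T.TT
  TTTTTT
Step 2: 3 trees catch fire, 2 burn out
  ..FTT.
  .FTTTT
  FTTTTT
  TTTTTT
  T.T.TT
  TTTTTT
Step 3: 4 trees catch fire, 3 burn out
  ...FT.
  ..FTTT
  .FTTTT
  FTTTTT
  T.T.TT
  TTTTTT
Step 4: 5 trees catch fire, 4 burn out
  ....F.
  ...FTT
  ..FTTT
  .FTTTT
  F.T.TT
  TTTTTT
Step 5: 4 trees catch fire, 5 burn out
  ......
  ....FT
  ...FTT
  ..FTTT
  ..T.TT
  FTTTTT
Step 6: 5 trees catch fire, 4 burn out
  ......
  .....F
  ....FT
  ...FTT
  ..F.TT
  .FTTTT

......
.....F
....FT
...FTT
..F.TT
.FTTTT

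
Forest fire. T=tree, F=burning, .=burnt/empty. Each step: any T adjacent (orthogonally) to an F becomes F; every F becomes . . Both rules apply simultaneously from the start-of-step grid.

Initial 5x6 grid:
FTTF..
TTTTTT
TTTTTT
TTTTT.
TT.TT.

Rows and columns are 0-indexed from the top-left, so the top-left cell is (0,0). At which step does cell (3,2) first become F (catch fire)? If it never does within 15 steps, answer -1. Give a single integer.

Step 1: cell (3,2)='T' (+4 fires, +2 burnt)
Step 2: cell (3,2)='T' (+5 fires, +4 burnt)
Step 3: cell (3,2)='T' (+6 fires, +5 burnt)
Step 4: cell (3,2)='F' (+6 fires, +6 burnt)
  -> target ignites at step 4
Step 5: cell (3,2)='.' (+2 fires, +6 burnt)
Step 6: cell (3,2)='.' (+0 fires, +2 burnt)
  fire out at step 6

4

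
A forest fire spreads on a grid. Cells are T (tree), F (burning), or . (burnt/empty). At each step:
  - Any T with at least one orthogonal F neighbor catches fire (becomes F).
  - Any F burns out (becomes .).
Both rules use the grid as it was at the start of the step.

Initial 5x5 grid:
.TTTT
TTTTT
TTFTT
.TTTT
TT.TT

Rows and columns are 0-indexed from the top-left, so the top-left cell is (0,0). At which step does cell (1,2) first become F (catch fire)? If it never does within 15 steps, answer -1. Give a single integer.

Step 1: cell (1,2)='F' (+4 fires, +1 burnt)
  -> target ignites at step 1
Step 2: cell (1,2)='.' (+7 fires, +4 burnt)
Step 3: cell (1,2)='.' (+7 fires, +7 burnt)
Step 4: cell (1,2)='.' (+3 fires, +7 burnt)
Step 5: cell (1,2)='.' (+0 fires, +3 burnt)
  fire out at step 5

1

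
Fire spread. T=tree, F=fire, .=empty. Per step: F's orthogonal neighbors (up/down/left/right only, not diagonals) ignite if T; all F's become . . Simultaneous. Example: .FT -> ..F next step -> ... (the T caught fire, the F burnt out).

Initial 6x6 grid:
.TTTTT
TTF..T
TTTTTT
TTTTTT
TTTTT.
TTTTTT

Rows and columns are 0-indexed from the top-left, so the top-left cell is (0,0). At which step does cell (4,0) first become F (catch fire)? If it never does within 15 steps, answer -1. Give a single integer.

Step 1: cell (4,0)='T' (+3 fires, +1 burnt)
Step 2: cell (4,0)='T' (+6 fires, +3 burnt)
Step 3: cell (4,0)='T' (+6 fires, +6 burnt)
Step 4: cell (4,0)='T' (+7 fires, +6 burnt)
Step 5: cell (4,0)='F' (+6 fires, +7 burnt)
  -> target ignites at step 5
Step 6: cell (4,0)='.' (+2 fires, +6 burnt)
Step 7: cell (4,0)='.' (+1 fires, +2 burnt)
Step 8: cell (4,0)='.' (+0 fires, +1 burnt)
  fire out at step 8

5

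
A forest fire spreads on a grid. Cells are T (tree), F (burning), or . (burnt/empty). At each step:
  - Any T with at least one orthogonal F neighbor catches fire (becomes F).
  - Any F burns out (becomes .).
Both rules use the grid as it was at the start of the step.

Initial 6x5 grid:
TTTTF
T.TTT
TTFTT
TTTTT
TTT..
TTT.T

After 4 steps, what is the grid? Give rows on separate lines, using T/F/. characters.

Step 1: 6 trees catch fire, 2 burn out
  TTTF.
  T.FTF
  TF.FT
  TTFTT
  TTT..
  TTT.T
Step 2: 7 trees catch fire, 6 burn out
  TTF..
  T..F.
  F...F
  TF.FT
  TTF..
  TTT.T
Step 3: 6 trees catch fire, 7 burn out
  TF...
  F....
  .....
  F...F
  TF...
  TTF.T
Step 4: 3 trees catch fire, 6 burn out
  F....
  .....
  .....
  .....
  F....
  TF..T

F....
.....
.....
.....
F....
TF..T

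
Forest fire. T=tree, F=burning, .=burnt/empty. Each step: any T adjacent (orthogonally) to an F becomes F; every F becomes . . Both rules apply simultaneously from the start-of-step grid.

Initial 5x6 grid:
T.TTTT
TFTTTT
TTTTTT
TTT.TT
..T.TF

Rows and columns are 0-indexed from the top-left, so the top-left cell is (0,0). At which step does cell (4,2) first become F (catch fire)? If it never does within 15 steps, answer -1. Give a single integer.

Step 1: cell (4,2)='T' (+5 fires, +2 burnt)
Step 2: cell (4,2)='T' (+8 fires, +5 burnt)
Step 3: cell (4,2)='T' (+7 fires, +8 burnt)
Step 4: cell (4,2)='F' (+3 fires, +7 burnt)
  -> target ignites at step 4
Step 5: cell (4,2)='.' (+0 fires, +3 burnt)
  fire out at step 5

4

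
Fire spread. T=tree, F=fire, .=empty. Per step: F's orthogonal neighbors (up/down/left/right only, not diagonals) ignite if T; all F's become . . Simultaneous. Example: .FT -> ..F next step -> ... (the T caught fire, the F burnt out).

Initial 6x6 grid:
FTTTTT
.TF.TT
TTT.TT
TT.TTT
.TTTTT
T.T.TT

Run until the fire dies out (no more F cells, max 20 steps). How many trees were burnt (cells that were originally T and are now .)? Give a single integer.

Step 1: +4 fires, +2 burnt (F count now 4)
Step 2: +2 fires, +4 burnt (F count now 2)
Step 3: +3 fires, +2 burnt (F count now 3)
Step 4: +4 fires, +3 burnt (F count now 4)
Step 5: +3 fires, +4 burnt (F count now 3)
Step 6: +4 fires, +3 burnt (F count now 4)
Step 7: +3 fires, +4 burnt (F count now 3)
Step 8: +2 fires, +3 burnt (F count now 2)
Step 9: +1 fires, +2 burnt (F count now 1)
Step 10: +0 fires, +1 burnt (F count now 0)
Fire out after step 10
Initially T: 27, now '.': 35
Total burnt (originally-T cells now '.'): 26

Answer: 26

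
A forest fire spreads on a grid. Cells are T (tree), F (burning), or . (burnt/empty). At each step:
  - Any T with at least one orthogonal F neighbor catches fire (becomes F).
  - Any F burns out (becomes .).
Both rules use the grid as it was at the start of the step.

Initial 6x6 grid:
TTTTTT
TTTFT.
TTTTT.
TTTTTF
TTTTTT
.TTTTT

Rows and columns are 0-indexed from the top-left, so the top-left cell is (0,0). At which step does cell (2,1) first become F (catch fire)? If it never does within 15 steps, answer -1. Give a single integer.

Step 1: cell (2,1)='T' (+6 fires, +2 burnt)
Step 2: cell (2,1)='T' (+8 fires, +6 burnt)
Step 3: cell (2,1)='F' (+7 fires, +8 burnt)
  -> target ignites at step 3
Step 4: cell (2,1)='.' (+5 fires, +7 burnt)
Step 5: cell (2,1)='.' (+3 fires, +5 burnt)
Step 6: cell (2,1)='.' (+2 fires, +3 burnt)
Step 7: cell (2,1)='.' (+0 fires, +2 burnt)
  fire out at step 7

3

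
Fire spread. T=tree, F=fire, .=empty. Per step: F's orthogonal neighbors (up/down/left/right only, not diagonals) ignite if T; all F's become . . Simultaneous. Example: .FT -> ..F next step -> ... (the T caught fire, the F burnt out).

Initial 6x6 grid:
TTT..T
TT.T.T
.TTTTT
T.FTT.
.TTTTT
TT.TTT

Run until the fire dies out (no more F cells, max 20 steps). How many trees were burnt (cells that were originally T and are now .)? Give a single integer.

Step 1: +3 fires, +1 burnt (F count now 3)
Step 2: +5 fires, +3 burnt (F count now 5)
Step 3: +6 fires, +5 burnt (F count now 6)
Step 4: +6 fires, +6 burnt (F count now 6)
Step 5: +4 fires, +6 burnt (F count now 4)
Step 6: +1 fires, +4 burnt (F count now 1)
Step 7: +0 fires, +1 burnt (F count now 0)
Fire out after step 7
Initially T: 26, now '.': 35
Total burnt (originally-T cells now '.'): 25

Answer: 25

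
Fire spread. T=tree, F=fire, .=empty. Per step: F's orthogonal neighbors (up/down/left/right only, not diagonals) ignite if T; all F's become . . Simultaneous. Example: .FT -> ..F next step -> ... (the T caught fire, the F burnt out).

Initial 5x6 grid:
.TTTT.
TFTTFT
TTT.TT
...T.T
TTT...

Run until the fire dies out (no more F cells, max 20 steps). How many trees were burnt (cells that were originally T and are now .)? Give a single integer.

Answer: 14

Derivation:
Step 1: +8 fires, +2 burnt (F count now 8)
Step 2: +5 fires, +8 burnt (F count now 5)
Step 3: +1 fires, +5 burnt (F count now 1)
Step 4: +0 fires, +1 burnt (F count now 0)
Fire out after step 4
Initially T: 18, now '.': 26
Total burnt (originally-T cells now '.'): 14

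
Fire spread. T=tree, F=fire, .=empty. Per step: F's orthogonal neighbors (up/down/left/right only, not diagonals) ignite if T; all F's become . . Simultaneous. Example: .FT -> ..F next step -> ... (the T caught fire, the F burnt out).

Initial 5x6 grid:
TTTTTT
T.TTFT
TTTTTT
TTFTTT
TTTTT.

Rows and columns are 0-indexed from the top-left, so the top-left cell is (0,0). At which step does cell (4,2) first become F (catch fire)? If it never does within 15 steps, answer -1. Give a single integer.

Step 1: cell (4,2)='F' (+8 fires, +2 burnt)
  -> target ignites at step 1
Step 2: cell (4,2)='.' (+10 fires, +8 burnt)
Step 3: cell (4,2)='.' (+5 fires, +10 burnt)
Step 4: cell (4,2)='.' (+2 fires, +5 burnt)
Step 5: cell (4,2)='.' (+1 fires, +2 burnt)
Step 6: cell (4,2)='.' (+0 fires, +1 burnt)
  fire out at step 6

1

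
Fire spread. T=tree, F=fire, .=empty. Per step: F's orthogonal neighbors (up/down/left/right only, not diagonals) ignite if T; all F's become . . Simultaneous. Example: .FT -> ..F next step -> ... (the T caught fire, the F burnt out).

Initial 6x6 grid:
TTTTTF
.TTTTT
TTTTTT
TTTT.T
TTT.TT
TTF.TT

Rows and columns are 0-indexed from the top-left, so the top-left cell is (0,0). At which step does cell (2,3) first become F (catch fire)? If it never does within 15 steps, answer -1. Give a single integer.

Step 1: cell (2,3)='T' (+4 fires, +2 burnt)
Step 2: cell (2,3)='T' (+6 fires, +4 burnt)
Step 3: cell (2,3)='T' (+8 fires, +6 burnt)
Step 4: cell (2,3)='F' (+6 fires, +8 burnt)
  -> target ignites at step 4
Step 5: cell (2,3)='.' (+5 fires, +6 burnt)
Step 6: cell (2,3)='.' (+1 fires, +5 burnt)
Step 7: cell (2,3)='.' (+0 fires, +1 burnt)
  fire out at step 7

4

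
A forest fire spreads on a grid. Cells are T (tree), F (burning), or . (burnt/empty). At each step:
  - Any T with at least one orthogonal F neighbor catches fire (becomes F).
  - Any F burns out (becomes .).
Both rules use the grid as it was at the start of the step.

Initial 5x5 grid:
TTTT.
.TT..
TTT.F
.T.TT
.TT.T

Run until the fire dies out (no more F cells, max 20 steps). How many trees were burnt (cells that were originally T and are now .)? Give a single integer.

Answer: 3

Derivation:
Step 1: +1 fires, +1 burnt (F count now 1)
Step 2: +2 fires, +1 burnt (F count now 2)
Step 3: +0 fires, +2 burnt (F count now 0)
Fire out after step 3
Initially T: 15, now '.': 13
Total burnt (originally-T cells now '.'): 3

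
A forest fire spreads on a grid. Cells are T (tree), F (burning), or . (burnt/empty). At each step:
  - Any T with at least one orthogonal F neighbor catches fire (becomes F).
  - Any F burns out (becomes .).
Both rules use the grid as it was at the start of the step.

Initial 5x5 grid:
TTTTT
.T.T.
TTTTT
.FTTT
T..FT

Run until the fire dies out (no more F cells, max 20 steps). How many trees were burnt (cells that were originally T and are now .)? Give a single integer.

Step 1: +4 fires, +2 burnt (F count now 4)
Step 2: +5 fires, +4 burnt (F count now 5)
Step 3: +3 fires, +5 burnt (F count now 3)
Step 4: +3 fires, +3 burnt (F count now 3)
Step 5: +1 fires, +3 burnt (F count now 1)
Step 6: +0 fires, +1 burnt (F count now 0)
Fire out after step 6
Initially T: 17, now '.': 24
Total burnt (originally-T cells now '.'): 16

Answer: 16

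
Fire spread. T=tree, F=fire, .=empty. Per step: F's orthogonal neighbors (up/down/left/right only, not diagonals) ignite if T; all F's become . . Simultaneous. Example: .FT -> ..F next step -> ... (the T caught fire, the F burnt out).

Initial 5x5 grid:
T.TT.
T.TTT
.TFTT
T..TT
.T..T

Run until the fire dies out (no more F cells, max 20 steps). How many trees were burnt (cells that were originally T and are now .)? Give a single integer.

Answer: 11

Derivation:
Step 1: +3 fires, +1 burnt (F count now 3)
Step 2: +4 fires, +3 burnt (F count now 4)
Step 3: +3 fires, +4 burnt (F count now 3)
Step 4: +1 fires, +3 burnt (F count now 1)
Step 5: +0 fires, +1 burnt (F count now 0)
Fire out after step 5
Initially T: 15, now '.': 21
Total burnt (originally-T cells now '.'): 11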